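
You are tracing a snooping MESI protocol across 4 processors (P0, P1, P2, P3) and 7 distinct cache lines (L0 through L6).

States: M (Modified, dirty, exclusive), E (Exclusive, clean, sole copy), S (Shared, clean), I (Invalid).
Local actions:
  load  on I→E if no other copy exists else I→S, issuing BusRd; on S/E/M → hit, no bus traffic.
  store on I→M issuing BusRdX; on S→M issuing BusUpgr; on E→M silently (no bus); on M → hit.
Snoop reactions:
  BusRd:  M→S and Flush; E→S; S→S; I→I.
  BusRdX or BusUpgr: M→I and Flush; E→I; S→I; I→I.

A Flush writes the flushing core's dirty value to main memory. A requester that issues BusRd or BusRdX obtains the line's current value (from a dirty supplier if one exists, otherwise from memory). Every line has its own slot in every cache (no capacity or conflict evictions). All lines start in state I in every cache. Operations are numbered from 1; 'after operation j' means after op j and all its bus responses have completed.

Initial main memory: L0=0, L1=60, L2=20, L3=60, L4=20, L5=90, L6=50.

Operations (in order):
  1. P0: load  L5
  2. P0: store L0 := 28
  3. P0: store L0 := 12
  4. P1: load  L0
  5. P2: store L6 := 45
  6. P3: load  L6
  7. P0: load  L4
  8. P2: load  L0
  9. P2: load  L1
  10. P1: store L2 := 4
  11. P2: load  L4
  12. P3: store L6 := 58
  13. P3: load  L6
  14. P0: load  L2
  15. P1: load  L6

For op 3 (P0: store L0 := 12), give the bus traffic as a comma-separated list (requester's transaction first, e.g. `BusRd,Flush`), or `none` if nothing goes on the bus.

bus = none

  op1 P0: load  L5 → E/I/I/I on L5; bus BusRd; mem=90
  op2 P0: store L0 := 28 → M/I/I/I on L0; bus BusRdX; mem=0
  op3 P0: store L0 := 12 → M/I/I/I on L0; bus (none); mem=0
  op4 P1: load  L0 → S/S/I/I on L0; bus BusRd Flush; mem=12
  op5 P2: store L6 := 45 → I/I/M/I on L6; bus BusRdX; mem=50
  op6 P3: load  L6 → I/I/S/S on L6; bus BusRd Flush; mem=45
  op7 P0: load  L4 → E/I/I/I on L4; bus BusRd; mem=20
  op8 P2: load  L0 → S/S/S/I on L0; bus BusRd; mem=12
  op9 P2: load  L1 → I/I/E/I on L1; bus BusRd; mem=60
  op10 P1: store L2 := 4 → I/M/I/I on L2; bus BusRdX; mem=20
  op11 P2: load  L4 → S/I/S/I on L4; bus BusRd; mem=20
  op12 P3: store L6 := 58 → I/I/I/M on L6; bus BusUpgr; mem=45
  op13 P3: load  L6 → I/I/I/M on L6; bus (none); mem=45
  op14 P0: load  L2 → S/S/I/I on L2; bus BusRd Flush; mem=4
  op15 P1: load  L6 → I/S/I/S on L6; bus BusRd Flush; mem=58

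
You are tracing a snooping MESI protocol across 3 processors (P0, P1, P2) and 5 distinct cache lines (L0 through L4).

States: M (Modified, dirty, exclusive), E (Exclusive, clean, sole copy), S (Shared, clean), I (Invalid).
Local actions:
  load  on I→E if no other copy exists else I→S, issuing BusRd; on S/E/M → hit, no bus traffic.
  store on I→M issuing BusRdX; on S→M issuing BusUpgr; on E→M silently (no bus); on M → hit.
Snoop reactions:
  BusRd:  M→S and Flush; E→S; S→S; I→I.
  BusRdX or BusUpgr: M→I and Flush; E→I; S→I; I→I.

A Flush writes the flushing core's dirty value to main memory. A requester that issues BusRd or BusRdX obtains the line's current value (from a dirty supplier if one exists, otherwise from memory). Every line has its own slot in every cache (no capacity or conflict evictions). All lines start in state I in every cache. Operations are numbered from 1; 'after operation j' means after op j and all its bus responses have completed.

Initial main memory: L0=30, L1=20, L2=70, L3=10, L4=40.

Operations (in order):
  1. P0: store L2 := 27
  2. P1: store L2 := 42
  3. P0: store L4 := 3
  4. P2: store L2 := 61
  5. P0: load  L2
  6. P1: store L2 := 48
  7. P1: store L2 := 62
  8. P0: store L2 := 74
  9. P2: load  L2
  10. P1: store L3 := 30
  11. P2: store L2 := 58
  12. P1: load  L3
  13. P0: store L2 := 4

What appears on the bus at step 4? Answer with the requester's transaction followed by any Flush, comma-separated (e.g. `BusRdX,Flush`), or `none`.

  op1 P0: store L2 := 27 → M/I/I on L2; bus BusRdX; mem=70
  op2 P1: store L2 := 42 → I/M/I on L2; bus BusRdX Flush; mem=27
  op3 P0: store L4 := 3 → M/I/I on L4; bus BusRdX; mem=40
  op4 P2: store L2 := 61 → I/I/M on L2; bus BusRdX Flush; mem=42
  op5 P0: load  L2 → S/I/S on L2; bus BusRd Flush; mem=61
  op6 P1: store L2 := 48 → I/M/I on L2; bus BusRdX; mem=61
  op7 P1: store L2 := 62 → I/M/I on L2; bus (none); mem=61
  op8 P0: store L2 := 74 → M/I/I on L2; bus BusRdX Flush; mem=62
  op9 P2: load  L2 → S/I/S on L2; bus BusRd Flush; mem=74
  op10 P1: store L3 := 30 → I/M/I on L3; bus BusRdX; mem=10
  op11 P2: store L2 := 58 → I/I/M on L2; bus BusUpgr; mem=74
  op12 P1: load  L3 → I/M/I on L3; bus (none); mem=10
  op13 P0: store L2 := 4 → M/I/I on L2; bus BusRdX Flush; mem=58

bus = BusRdX,Flush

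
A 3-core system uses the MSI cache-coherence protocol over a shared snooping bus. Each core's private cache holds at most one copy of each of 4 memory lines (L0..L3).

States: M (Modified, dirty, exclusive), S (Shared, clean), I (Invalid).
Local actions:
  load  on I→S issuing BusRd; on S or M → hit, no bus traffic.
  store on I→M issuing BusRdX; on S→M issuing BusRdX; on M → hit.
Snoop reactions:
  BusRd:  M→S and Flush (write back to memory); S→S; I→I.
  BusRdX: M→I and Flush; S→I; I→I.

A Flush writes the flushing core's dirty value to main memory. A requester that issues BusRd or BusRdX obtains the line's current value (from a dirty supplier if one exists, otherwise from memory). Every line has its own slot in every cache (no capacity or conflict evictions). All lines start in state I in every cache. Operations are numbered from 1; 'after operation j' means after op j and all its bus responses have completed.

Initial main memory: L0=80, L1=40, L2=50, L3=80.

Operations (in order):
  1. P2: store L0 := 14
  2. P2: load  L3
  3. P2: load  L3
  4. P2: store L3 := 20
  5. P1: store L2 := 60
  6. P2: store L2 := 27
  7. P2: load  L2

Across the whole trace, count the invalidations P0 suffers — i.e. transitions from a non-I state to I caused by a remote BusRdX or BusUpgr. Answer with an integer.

invalidations = 0

  op1 P2: store L0 := 14 → I/I/M on L0; bus BusRdX; mem=80
  op2 P2: load  L3 → I/I/S on L3; bus BusRd; mem=80
  op3 P2: load  L3 → I/I/S on L3; bus (none); mem=80
  op4 P2: store L3 := 20 → I/I/M on L3; bus BusRdX; mem=80
  op5 P1: store L2 := 60 → I/M/I on L2; bus BusRdX; mem=50
  op6 P2: store L2 := 27 → I/I/M on L2; bus BusRdX Flush; mem=60
  op7 P2: load  L2 → I/I/M on L2; bus (none); mem=60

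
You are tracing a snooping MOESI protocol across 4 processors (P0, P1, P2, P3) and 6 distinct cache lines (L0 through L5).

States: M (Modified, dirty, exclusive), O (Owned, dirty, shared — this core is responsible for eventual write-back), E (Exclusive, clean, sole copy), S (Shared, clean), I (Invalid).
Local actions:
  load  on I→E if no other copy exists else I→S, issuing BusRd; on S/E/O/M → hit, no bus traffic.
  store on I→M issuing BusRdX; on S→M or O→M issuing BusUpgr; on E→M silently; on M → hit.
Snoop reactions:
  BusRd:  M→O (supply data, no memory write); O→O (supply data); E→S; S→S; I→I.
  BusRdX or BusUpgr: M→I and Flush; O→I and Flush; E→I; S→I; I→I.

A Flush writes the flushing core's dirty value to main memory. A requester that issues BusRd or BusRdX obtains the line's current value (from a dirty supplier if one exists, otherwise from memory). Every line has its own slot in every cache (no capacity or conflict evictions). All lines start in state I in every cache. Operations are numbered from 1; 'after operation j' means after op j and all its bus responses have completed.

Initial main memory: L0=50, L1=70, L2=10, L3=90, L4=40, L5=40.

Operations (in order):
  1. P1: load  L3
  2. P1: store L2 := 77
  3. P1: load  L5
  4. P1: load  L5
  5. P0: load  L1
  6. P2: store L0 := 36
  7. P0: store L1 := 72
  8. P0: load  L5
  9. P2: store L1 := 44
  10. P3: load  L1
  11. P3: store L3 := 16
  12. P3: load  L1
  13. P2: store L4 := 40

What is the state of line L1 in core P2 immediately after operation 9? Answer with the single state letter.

1. P1: load  L3  bus=[BusRd]  L3: P0=I P1=E P2=I P3=I  mem[L3]=90
2. P1: store L2 := 77  bus=[BusRdX]  L2: P0=I P1=M P2=I P3=I  mem[L2]=10
3. P1: load  L5  bus=[BusRd]  L5: P0=I P1=E P2=I P3=I  mem[L5]=40
4. P1: load  L5  bus=[-]  L5: P0=I P1=E P2=I P3=I  mem[L5]=40
5. P0: load  L1  bus=[BusRd]  L1: P0=E P1=I P2=I P3=I  mem[L1]=70
6. P2: store L0 := 36  bus=[BusRdX]  L0: P0=I P1=I P2=M P3=I  mem[L0]=50
7. P0: store L1 := 72  bus=[-]  L1: P0=M P1=I P2=I P3=I  mem[L1]=70
8. P0: load  L5  bus=[BusRd]  L5: P0=S P1=S P2=I P3=I  mem[L5]=40
9. P2: store L1 := 44  bus=[BusRdX,Flush]  L1: P0=I P1=I P2=M P3=I  mem[L1]=72
10. P3: load  L1  bus=[BusRd]  L1: P0=I P1=I P2=O P3=S  mem[L1]=72
11. P3: store L3 := 16  bus=[BusRdX]  L3: P0=I P1=I P2=I P3=M  mem[L3]=90
12. P3: load  L1  bus=[-]  L1: P0=I P1=I P2=O P3=S  mem[L1]=72
13. P2: store L4 := 40  bus=[BusRdX]  L4: P0=I P1=I P2=M P3=I  mem[L4]=40

state = M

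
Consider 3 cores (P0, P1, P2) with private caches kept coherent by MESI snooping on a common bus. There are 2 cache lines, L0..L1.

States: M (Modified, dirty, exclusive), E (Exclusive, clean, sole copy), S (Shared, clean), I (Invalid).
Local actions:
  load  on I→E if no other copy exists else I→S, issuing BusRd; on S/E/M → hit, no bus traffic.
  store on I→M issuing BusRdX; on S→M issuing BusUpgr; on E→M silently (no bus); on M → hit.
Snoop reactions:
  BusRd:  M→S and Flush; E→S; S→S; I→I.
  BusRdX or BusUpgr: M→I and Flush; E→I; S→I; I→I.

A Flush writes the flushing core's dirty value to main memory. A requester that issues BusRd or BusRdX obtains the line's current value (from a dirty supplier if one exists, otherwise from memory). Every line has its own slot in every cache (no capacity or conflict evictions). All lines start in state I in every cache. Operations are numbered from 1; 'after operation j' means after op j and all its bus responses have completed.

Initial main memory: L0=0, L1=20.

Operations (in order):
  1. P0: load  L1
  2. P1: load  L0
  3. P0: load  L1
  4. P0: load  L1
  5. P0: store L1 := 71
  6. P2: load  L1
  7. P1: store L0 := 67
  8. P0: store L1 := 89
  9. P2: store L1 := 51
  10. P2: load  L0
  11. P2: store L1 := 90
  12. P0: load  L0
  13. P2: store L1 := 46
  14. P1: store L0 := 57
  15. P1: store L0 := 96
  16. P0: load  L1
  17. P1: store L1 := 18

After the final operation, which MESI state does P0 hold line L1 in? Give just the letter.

1. P0: load  L1  bus=[BusRd]  L1: P0=E P1=I P2=I  mem[L1]=20
2. P1: load  L0  bus=[BusRd]  L0: P0=I P1=E P2=I  mem[L0]=0
3. P0: load  L1  bus=[-]  L1: P0=E P1=I P2=I  mem[L1]=20
4. P0: load  L1  bus=[-]  L1: P0=E P1=I P2=I  mem[L1]=20
5. P0: store L1 := 71  bus=[-]  L1: P0=M P1=I P2=I  mem[L1]=20
6. P2: load  L1  bus=[BusRd,Flush]  L1: P0=S P1=I P2=S  mem[L1]=71
7. P1: store L0 := 67  bus=[-]  L0: P0=I P1=M P2=I  mem[L0]=0
8. P0: store L1 := 89  bus=[BusUpgr]  L1: P0=M P1=I P2=I  mem[L1]=71
9. P2: store L1 := 51  bus=[BusRdX,Flush]  L1: P0=I P1=I P2=M  mem[L1]=89
10. P2: load  L0  bus=[BusRd,Flush]  L0: P0=I P1=S P2=S  mem[L0]=67
11. P2: store L1 := 90  bus=[-]  L1: P0=I P1=I P2=M  mem[L1]=89
12. P0: load  L0  bus=[BusRd]  L0: P0=S P1=S P2=S  mem[L0]=67
13. P2: store L1 := 46  bus=[-]  L1: P0=I P1=I P2=M  mem[L1]=89
14. P1: store L0 := 57  bus=[BusUpgr]  L0: P0=I P1=M P2=I  mem[L0]=67
15. P1: store L0 := 96  bus=[-]  L0: P0=I P1=M P2=I  mem[L0]=67
16. P0: load  L1  bus=[BusRd,Flush]  L1: P0=S P1=I P2=S  mem[L1]=46
17. P1: store L1 := 18  bus=[BusRdX]  L1: P0=I P1=M P2=I  mem[L1]=46

state = I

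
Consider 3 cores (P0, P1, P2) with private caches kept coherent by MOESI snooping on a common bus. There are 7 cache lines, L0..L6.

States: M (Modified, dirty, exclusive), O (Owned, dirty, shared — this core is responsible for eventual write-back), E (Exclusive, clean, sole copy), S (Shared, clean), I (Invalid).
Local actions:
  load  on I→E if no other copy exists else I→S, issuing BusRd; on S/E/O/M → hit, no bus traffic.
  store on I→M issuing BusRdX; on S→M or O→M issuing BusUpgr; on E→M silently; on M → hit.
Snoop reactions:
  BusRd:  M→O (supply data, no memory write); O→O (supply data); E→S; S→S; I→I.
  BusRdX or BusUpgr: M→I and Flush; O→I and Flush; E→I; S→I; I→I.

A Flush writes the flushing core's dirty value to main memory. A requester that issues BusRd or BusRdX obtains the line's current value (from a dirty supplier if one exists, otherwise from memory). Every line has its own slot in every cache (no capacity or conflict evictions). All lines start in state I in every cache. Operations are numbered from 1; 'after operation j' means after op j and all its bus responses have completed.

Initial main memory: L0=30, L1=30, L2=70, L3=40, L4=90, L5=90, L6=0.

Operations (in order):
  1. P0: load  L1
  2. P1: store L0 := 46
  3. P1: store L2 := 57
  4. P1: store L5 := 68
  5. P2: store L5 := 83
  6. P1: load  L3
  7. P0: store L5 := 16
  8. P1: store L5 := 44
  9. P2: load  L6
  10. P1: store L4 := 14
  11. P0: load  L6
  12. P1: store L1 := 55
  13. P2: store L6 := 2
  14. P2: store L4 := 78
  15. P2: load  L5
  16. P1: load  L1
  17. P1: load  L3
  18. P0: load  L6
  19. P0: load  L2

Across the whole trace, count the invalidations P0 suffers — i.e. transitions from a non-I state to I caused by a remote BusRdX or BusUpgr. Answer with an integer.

[1] P0: load  L1 | P0:E(30), P1:I, P2:I | bus: BusRd
[2] P1: store L0 := 46 | P0:I, P1:M(46), P2:I | bus: BusRdX
[3] P1: store L2 := 57 | P0:I, P1:M(57), P2:I | bus: BusRdX
[4] P1: store L5 := 68 | P0:I, P1:M(68), P2:I | bus: BusRdX
[5] P2: store L5 := 83 | P0:I, P1:I, P2:M(83) | bus: BusRdX,Flush
[6] P1: load  L3 | P0:I, P1:E(40), P2:I | bus: BusRd
[7] P0: store L5 := 16 | P0:M(16), P1:I, P2:I | bus: BusRdX,Flush
[8] P1: store L5 := 44 | P0:I, P1:M(44), P2:I | bus: BusRdX,Flush
[9] P2: load  L6 | P0:I, P1:I, P2:E(0) | bus: BusRd
[10] P1: store L4 := 14 | P0:I, P1:M(14), P2:I | bus: BusRdX
[11] P0: load  L6 | P0:S(0), P1:I, P2:S(0) | bus: BusRd
[12] P1: store L1 := 55 | P0:I, P1:M(55), P2:I | bus: BusRdX
[13] P2: store L6 := 2 | P0:I, P1:I, P2:M(2) | bus: BusUpgr
[14] P2: store L4 := 78 | P0:I, P1:I, P2:M(78) | bus: BusRdX,Flush
[15] P2: load  L5 | P0:I, P1:O(44), P2:S(44) | bus: BusRd
[16] P1: load  L1 | P0:I, P1:M(55), P2:I | bus: none
[17] P1: load  L3 | P0:I, P1:E(40), P2:I | bus: none
[18] P0: load  L6 | P0:S(2), P1:I, P2:O(2) | bus: BusRd
[19] P0: load  L2 | P0:S(57), P1:O(57), P2:I | bus: BusRd

invalidations = 3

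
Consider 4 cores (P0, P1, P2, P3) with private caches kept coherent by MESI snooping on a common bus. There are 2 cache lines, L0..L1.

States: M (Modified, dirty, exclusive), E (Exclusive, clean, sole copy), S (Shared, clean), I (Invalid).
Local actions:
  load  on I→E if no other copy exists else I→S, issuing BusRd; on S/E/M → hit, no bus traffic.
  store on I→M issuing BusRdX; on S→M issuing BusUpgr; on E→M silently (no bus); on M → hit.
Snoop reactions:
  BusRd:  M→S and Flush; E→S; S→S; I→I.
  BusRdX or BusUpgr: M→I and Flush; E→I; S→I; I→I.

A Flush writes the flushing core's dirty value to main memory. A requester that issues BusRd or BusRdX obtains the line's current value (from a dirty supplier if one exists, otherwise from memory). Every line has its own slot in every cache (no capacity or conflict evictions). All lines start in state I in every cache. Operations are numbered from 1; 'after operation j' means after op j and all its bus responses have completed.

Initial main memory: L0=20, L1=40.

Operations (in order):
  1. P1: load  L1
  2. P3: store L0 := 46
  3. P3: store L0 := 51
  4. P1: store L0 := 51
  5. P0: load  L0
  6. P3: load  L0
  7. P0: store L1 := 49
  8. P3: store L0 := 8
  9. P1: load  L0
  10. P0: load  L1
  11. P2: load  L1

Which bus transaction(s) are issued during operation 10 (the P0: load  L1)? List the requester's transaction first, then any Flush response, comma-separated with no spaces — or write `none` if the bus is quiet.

bus = none

  op1 P1: load  L1 → I/E/I/I on L1; bus BusRd; mem=40
  op2 P3: store L0 := 46 → I/I/I/M on L0; bus BusRdX; mem=20
  op3 P3: store L0 := 51 → I/I/I/M on L0; bus (none); mem=20
  op4 P1: store L0 := 51 → I/M/I/I on L0; bus BusRdX Flush; mem=51
  op5 P0: load  L0 → S/S/I/I on L0; bus BusRd Flush; mem=51
  op6 P3: load  L0 → S/S/I/S on L0; bus BusRd; mem=51
  op7 P0: store L1 := 49 → M/I/I/I on L1; bus BusRdX; mem=40
  op8 P3: store L0 := 8 → I/I/I/M on L0; bus BusUpgr; mem=51
  op9 P1: load  L0 → I/S/I/S on L0; bus BusRd Flush; mem=8
  op10 P0: load  L1 → M/I/I/I on L1; bus (none); mem=40
  op11 P2: load  L1 → S/I/S/I on L1; bus BusRd Flush; mem=49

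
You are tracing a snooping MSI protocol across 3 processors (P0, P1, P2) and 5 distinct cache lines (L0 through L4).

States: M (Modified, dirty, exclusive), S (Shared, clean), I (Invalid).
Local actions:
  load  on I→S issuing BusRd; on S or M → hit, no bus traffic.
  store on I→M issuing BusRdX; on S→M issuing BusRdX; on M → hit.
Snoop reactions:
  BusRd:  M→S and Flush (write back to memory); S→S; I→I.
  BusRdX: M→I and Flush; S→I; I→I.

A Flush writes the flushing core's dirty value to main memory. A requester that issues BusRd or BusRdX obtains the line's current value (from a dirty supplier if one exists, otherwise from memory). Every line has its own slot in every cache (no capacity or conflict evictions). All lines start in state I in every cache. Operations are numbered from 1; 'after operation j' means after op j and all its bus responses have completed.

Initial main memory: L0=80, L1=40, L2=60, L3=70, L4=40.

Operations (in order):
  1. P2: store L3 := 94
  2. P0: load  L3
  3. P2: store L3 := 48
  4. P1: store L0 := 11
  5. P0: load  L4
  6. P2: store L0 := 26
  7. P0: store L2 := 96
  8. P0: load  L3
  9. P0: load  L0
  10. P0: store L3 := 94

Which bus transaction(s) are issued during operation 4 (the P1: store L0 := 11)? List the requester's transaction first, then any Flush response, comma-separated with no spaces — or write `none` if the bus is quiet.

bus = BusRdX

[1] P2: store L3 := 94 | P0:I, P1:I, P2:M(94) | bus: BusRdX
[2] P0: load  L3 | P0:S(94), P1:I, P2:S(94) | bus: BusRd,Flush
[3] P2: store L3 := 48 | P0:I, P1:I, P2:M(48) | bus: BusRdX
[4] P1: store L0 := 11 | P0:I, P1:M(11), P2:I | bus: BusRdX
[5] P0: load  L4 | P0:S(40), P1:I, P2:I | bus: BusRd
[6] P2: store L0 := 26 | P0:I, P1:I, P2:M(26) | bus: BusRdX,Flush
[7] P0: store L2 := 96 | P0:M(96), P1:I, P2:I | bus: BusRdX
[8] P0: load  L3 | P0:S(48), P1:I, P2:S(48) | bus: BusRd,Flush
[9] P0: load  L0 | P0:S(26), P1:I, P2:S(26) | bus: BusRd,Flush
[10] P0: store L3 := 94 | P0:M(94), P1:I, P2:I | bus: BusRdX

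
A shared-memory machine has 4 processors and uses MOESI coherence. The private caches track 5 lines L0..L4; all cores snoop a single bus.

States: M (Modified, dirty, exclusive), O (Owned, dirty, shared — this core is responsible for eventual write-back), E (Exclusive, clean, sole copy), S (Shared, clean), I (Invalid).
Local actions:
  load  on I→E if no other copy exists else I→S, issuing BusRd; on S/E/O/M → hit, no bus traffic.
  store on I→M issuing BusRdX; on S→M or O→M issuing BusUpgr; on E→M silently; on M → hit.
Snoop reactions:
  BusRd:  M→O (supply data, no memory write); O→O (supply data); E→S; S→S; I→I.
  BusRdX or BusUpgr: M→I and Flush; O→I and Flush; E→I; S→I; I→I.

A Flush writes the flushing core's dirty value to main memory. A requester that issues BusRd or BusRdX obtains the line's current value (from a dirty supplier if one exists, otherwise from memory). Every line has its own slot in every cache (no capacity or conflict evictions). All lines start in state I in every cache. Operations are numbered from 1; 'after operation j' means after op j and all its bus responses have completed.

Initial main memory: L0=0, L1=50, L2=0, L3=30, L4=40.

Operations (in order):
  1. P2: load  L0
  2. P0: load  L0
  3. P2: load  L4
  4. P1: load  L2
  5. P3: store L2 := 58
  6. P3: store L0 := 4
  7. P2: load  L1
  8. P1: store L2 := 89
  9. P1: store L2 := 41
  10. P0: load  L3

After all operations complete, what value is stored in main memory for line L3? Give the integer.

memory[L3] = 30

step 1: P2: load  L0  ⟶  IIEI  (L0)  txn=BusRd  M[L0]=0
step 2: P0: load  L0  ⟶  SISI  (L0)  txn=BusRd  M[L0]=0
step 3: P2: load  L4  ⟶  IIEI  (L4)  txn=BusRd  M[L4]=40
step 4: P1: load  L2  ⟶  IEII  (L2)  txn=BusRd  M[L2]=0
step 5: P3: store L2 := 58  ⟶  IIIM  (L2)  txn=BusRdX  M[L2]=0
step 6: P3: store L0 := 4  ⟶  IIIM  (L0)  txn=BusRdX  M[L0]=0
step 7: P2: load  L1  ⟶  IIEI  (L1)  txn=BusRd  M[L1]=50
step 8: P1: store L2 := 89  ⟶  IMII  (L2)  txn=BusRdX+Flush  M[L2]=58
step 9: P1: store L2 := 41  ⟶  IMII  (L2)  txn=∅  M[L2]=58
step 10: P0: load  L3  ⟶  EIII  (L3)  txn=BusRd  M[L3]=30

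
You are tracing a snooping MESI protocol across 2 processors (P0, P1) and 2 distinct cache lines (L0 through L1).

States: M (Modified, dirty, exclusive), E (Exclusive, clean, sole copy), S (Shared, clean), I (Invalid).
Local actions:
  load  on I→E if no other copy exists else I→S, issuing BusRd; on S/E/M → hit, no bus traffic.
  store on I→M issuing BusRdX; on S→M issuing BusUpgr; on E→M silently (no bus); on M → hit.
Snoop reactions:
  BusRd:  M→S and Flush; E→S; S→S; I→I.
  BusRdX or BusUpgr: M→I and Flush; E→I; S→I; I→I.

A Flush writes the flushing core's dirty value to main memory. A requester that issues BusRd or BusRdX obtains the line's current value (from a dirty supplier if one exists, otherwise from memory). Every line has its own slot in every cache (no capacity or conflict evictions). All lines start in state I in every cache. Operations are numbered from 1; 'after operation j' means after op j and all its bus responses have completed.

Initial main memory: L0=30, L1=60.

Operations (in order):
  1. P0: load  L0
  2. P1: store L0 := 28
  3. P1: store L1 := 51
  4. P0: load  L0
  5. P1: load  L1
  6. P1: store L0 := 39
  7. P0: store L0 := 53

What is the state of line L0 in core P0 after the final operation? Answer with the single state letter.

state = M

[1] P0: load  L0 | P0:E(30), P1:I | bus: BusRd
[2] P1: store L0 := 28 | P0:I, P1:M(28) | bus: BusRdX
[3] P1: store L1 := 51 | P0:I, P1:M(51) | bus: BusRdX
[4] P0: load  L0 | P0:S(28), P1:S(28) | bus: BusRd,Flush
[5] P1: load  L1 | P0:I, P1:M(51) | bus: none
[6] P1: store L0 := 39 | P0:I, P1:M(39) | bus: BusUpgr
[7] P0: store L0 := 53 | P0:M(53), P1:I | bus: BusRdX,Flush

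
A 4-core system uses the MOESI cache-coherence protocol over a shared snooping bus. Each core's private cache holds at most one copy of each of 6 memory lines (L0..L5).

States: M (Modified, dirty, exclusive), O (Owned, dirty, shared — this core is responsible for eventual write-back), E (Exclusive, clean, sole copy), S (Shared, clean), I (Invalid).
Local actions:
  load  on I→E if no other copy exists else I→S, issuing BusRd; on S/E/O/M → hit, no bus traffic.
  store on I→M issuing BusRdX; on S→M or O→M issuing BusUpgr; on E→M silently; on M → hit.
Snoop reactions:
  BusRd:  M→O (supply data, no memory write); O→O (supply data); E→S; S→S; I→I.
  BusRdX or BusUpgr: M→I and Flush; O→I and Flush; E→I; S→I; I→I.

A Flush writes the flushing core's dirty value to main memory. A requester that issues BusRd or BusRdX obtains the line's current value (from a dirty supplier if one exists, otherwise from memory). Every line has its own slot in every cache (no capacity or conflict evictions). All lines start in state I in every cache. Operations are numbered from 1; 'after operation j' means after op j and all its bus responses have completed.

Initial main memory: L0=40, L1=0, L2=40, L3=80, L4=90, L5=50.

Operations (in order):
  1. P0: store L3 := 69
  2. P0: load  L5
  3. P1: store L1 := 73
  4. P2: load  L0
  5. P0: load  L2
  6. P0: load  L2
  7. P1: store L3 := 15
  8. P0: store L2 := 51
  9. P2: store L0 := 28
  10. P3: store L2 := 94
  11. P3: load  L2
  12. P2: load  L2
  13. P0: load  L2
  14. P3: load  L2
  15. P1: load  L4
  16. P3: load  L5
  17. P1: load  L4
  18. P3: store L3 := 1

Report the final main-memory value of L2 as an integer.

[1] P0: store L3 := 69 | P0:M(69), P1:I, P2:I, P3:I | bus: BusRdX
[2] P0: load  L5 | P0:E(50), P1:I, P2:I, P3:I | bus: BusRd
[3] P1: store L1 := 73 | P0:I, P1:M(73), P2:I, P3:I | bus: BusRdX
[4] P2: load  L0 | P0:I, P1:I, P2:E(40), P3:I | bus: BusRd
[5] P0: load  L2 | P0:E(40), P1:I, P2:I, P3:I | bus: BusRd
[6] P0: load  L2 | P0:E(40), P1:I, P2:I, P3:I | bus: none
[7] P1: store L3 := 15 | P0:I, P1:M(15), P2:I, P3:I | bus: BusRdX,Flush
[8] P0: store L2 := 51 | P0:M(51), P1:I, P2:I, P3:I | bus: none
[9] P2: store L0 := 28 | P0:I, P1:I, P2:M(28), P3:I | bus: none
[10] P3: store L2 := 94 | P0:I, P1:I, P2:I, P3:M(94) | bus: BusRdX,Flush
[11] P3: load  L2 | P0:I, P1:I, P2:I, P3:M(94) | bus: none
[12] P2: load  L2 | P0:I, P1:I, P2:S(94), P3:O(94) | bus: BusRd
[13] P0: load  L2 | P0:S(94), P1:I, P2:S(94), P3:O(94) | bus: BusRd
[14] P3: load  L2 | P0:S(94), P1:I, P2:S(94), P3:O(94) | bus: none
[15] P1: load  L4 | P0:I, P1:E(90), P2:I, P3:I | bus: BusRd
[16] P3: load  L5 | P0:S(50), P1:I, P2:I, P3:S(50) | bus: BusRd
[17] P1: load  L4 | P0:I, P1:E(90), P2:I, P3:I | bus: none
[18] P3: store L3 := 1 | P0:I, P1:I, P2:I, P3:M(1) | bus: BusRdX,Flush

memory[L2] = 51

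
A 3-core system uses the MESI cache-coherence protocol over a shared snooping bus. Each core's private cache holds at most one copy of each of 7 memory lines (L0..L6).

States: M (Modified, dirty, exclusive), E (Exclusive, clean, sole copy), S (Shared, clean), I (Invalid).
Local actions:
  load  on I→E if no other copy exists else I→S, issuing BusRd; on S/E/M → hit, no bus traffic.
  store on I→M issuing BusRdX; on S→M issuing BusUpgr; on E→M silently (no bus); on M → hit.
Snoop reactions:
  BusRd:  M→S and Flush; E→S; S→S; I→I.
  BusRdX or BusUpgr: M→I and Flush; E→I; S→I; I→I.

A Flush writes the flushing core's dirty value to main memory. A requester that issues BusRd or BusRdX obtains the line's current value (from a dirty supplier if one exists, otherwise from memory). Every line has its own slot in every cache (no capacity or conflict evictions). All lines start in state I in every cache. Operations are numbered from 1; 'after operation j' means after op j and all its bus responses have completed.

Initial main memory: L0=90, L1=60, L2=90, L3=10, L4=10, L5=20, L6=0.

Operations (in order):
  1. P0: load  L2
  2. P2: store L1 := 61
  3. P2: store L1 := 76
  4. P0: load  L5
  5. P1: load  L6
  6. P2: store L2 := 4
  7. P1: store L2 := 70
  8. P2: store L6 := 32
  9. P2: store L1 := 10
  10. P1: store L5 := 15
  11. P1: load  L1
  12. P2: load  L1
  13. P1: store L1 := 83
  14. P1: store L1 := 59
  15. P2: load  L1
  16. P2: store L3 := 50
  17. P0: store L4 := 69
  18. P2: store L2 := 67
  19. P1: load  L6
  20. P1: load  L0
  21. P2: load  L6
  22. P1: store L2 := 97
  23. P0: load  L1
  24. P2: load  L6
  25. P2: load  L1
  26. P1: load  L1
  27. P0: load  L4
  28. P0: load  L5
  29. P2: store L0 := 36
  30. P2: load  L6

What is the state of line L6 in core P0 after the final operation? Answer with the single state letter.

state = I

1. P0: load  L2  bus=[BusRd]  L2: P0=E P1=I P2=I  mem[L2]=90
2. P2: store L1 := 61  bus=[BusRdX]  L1: P0=I P1=I P2=M  mem[L1]=60
3. P2: store L1 := 76  bus=[-]  L1: P0=I P1=I P2=M  mem[L1]=60
4. P0: load  L5  bus=[BusRd]  L5: P0=E P1=I P2=I  mem[L5]=20
5. P1: load  L6  bus=[BusRd]  L6: P0=I P1=E P2=I  mem[L6]=0
6. P2: store L2 := 4  bus=[BusRdX]  L2: P0=I P1=I P2=M  mem[L2]=90
7. P1: store L2 := 70  bus=[BusRdX,Flush]  L2: P0=I P1=M P2=I  mem[L2]=4
8. P2: store L6 := 32  bus=[BusRdX]  L6: P0=I P1=I P2=M  mem[L6]=0
9. P2: store L1 := 10  bus=[-]  L1: P0=I P1=I P2=M  mem[L1]=60
10. P1: store L5 := 15  bus=[BusRdX]  L5: P0=I P1=M P2=I  mem[L5]=20
11. P1: load  L1  bus=[BusRd,Flush]  L1: P0=I P1=S P2=S  mem[L1]=10
12. P2: load  L1  bus=[-]  L1: P0=I P1=S P2=S  mem[L1]=10
13. P1: store L1 := 83  bus=[BusUpgr]  L1: P0=I P1=M P2=I  mem[L1]=10
14. P1: store L1 := 59  bus=[-]  L1: P0=I P1=M P2=I  mem[L1]=10
15. P2: load  L1  bus=[BusRd,Flush]  L1: P0=I P1=S P2=S  mem[L1]=59
16. P2: store L3 := 50  bus=[BusRdX]  L3: P0=I P1=I P2=M  mem[L3]=10
17. P0: store L4 := 69  bus=[BusRdX]  L4: P0=M P1=I P2=I  mem[L4]=10
18. P2: store L2 := 67  bus=[BusRdX,Flush]  L2: P0=I P1=I P2=M  mem[L2]=70
19. P1: load  L6  bus=[BusRd,Flush]  L6: P0=I P1=S P2=S  mem[L6]=32
20. P1: load  L0  bus=[BusRd]  L0: P0=I P1=E P2=I  mem[L0]=90
21. P2: load  L6  bus=[-]  L6: P0=I P1=S P2=S  mem[L6]=32
22. P1: store L2 := 97  bus=[BusRdX,Flush]  L2: P0=I P1=M P2=I  mem[L2]=67
23. P0: load  L1  bus=[BusRd]  L1: P0=S P1=S P2=S  mem[L1]=59
24. P2: load  L6  bus=[-]  L6: P0=I P1=S P2=S  mem[L6]=32
25. P2: load  L1  bus=[-]  L1: P0=S P1=S P2=S  mem[L1]=59
26. P1: load  L1  bus=[-]  L1: P0=S P1=S P2=S  mem[L1]=59
27. P0: load  L4  bus=[-]  L4: P0=M P1=I P2=I  mem[L4]=10
28. P0: load  L5  bus=[BusRd,Flush]  L5: P0=S P1=S P2=I  mem[L5]=15
29. P2: store L0 := 36  bus=[BusRdX]  L0: P0=I P1=I P2=M  mem[L0]=90
30. P2: load  L6  bus=[-]  L6: P0=I P1=S P2=S  mem[L6]=32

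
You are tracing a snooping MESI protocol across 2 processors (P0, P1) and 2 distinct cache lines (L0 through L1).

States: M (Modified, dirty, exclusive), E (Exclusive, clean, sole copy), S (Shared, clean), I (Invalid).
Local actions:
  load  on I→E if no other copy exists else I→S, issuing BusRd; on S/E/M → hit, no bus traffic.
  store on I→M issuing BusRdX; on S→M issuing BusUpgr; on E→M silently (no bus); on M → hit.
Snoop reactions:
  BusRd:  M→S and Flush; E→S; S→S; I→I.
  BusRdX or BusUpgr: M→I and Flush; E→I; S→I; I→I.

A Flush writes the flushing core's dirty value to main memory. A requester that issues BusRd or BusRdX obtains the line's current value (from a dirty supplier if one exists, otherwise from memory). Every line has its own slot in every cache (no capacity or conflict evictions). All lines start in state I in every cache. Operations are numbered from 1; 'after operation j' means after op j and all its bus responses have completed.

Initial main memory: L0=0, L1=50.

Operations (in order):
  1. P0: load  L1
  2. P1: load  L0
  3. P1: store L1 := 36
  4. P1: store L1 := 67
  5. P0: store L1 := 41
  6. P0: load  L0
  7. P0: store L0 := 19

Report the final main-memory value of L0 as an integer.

memory[L0] = 0

step 1: P0: load  L1  ⟶  EI  (L1)  txn=BusRd  M[L1]=50
step 2: P1: load  L0  ⟶  IE  (L0)  txn=BusRd  M[L0]=0
step 3: P1: store L1 := 36  ⟶  IM  (L1)  txn=BusRdX  M[L1]=50
step 4: P1: store L1 := 67  ⟶  IM  (L1)  txn=∅  M[L1]=50
step 5: P0: store L1 := 41  ⟶  MI  (L1)  txn=BusRdX+Flush  M[L1]=67
step 6: P0: load  L0  ⟶  SS  (L0)  txn=BusRd  M[L0]=0
step 7: P0: store L0 := 19  ⟶  MI  (L0)  txn=BusUpgr  M[L0]=0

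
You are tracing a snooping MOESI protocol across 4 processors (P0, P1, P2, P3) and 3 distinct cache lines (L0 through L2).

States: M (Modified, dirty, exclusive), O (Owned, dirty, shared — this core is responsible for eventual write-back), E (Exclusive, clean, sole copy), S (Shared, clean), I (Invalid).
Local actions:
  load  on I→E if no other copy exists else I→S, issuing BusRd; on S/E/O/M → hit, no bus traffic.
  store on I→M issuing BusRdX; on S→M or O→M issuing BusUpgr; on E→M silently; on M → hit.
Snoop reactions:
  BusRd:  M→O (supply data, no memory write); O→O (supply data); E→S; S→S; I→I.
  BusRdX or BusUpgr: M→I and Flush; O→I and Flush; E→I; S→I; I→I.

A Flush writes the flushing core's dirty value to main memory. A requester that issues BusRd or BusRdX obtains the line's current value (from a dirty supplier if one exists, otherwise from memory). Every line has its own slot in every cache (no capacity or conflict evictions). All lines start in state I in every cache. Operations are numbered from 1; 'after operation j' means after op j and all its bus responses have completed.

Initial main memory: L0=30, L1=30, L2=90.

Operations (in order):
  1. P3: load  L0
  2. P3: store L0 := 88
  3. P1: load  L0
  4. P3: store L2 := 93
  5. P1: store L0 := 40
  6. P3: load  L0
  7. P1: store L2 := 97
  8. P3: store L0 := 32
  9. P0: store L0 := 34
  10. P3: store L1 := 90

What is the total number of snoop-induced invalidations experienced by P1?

step 1: P3: load  L0  ⟶  IIIE  (L0)  txn=BusRd  M[L0]=30
step 2: P3: store L0 := 88  ⟶  IIIM  (L0)  txn=∅  M[L0]=30
step 3: P1: load  L0  ⟶  ISIO  (L0)  txn=BusRd  M[L0]=30
step 4: P3: store L2 := 93  ⟶  IIIM  (L2)  txn=BusRdX  M[L2]=90
step 5: P1: store L0 := 40  ⟶  IMII  (L0)  txn=BusUpgr+Flush  M[L0]=88
step 6: P3: load  L0  ⟶  IOIS  (L0)  txn=BusRd  M[L0]=88
step 7: P1: store L2 := 97  ⟶  IMII  (L2)  txn=BusRdX+Flush  M[L2]=93
step 8: P3: store L0 := 32  ⟶  IIIM  (L0)  txn=BusUpgr+Flush  M[L0]=40
step 9: P0: store L0 := 34  ⟶  MIII  (L0)  txn=BusRdX+Flush  M[L0]=32
step 10: P3: store L1 := 90  ⟶  IIIM  (L1)  txn=BusRdX  M[L1]=30

invalidations = 1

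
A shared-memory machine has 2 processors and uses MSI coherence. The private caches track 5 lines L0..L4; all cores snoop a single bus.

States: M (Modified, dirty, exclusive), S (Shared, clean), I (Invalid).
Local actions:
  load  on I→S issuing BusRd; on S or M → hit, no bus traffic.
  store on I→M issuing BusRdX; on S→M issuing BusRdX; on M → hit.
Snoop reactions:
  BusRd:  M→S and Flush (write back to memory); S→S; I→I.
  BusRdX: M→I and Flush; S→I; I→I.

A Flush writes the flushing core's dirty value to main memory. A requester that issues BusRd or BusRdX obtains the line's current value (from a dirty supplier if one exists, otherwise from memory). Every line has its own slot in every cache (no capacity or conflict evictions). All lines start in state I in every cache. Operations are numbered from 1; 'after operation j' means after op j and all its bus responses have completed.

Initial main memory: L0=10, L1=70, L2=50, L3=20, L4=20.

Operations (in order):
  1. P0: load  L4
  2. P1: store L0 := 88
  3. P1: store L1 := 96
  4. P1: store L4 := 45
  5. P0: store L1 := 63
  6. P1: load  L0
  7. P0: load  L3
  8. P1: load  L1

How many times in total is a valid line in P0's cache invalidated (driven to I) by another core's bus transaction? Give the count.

[1] P0: load  L4 | P0:S(20), P1:I | bus: BusRd
[2] P1: store L0 := 88 | P0:I, P1:M(88) | bus: BusRdX
[3] P1: store L1 := 96 | P0:I, P1:M(96) | bus: BusRdX
[4] P1: store L4 := 45 | P0:I, P1:M(45) | bus: BusRdX
[5] P0: store L1 := 63 | P0:M(63), P1:I | bus: BusRdX,Flush
[6] P1: load  L0 | P0:I, P1:M(88) | bus: none
[7] P0: load  L3 | P0:S(20), P1:I | bus: BusRd
[8] P1: load  L1 | P0:S(63), P1:S(63) | bus: BusRd,Flush

invalidations = 1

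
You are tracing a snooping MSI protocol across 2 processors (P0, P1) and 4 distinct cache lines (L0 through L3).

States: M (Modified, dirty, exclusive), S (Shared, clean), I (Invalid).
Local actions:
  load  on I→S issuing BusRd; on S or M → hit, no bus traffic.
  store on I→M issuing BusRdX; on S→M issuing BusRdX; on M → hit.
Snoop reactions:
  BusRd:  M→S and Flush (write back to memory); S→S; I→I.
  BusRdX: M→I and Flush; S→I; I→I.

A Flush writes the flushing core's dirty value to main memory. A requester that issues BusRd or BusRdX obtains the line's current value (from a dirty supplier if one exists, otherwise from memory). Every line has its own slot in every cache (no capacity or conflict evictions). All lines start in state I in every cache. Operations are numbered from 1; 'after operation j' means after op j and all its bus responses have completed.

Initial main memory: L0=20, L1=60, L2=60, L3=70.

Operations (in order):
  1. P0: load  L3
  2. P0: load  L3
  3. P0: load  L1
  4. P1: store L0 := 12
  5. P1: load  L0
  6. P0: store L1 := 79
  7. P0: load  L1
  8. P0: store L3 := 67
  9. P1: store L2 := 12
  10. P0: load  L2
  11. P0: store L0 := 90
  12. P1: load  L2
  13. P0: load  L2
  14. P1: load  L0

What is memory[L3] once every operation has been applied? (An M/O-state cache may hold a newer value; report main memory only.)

step 1: P0: load  L3  ⟶  SI  (L3)  txn=BusRd  M[L3]=70
step 2: P0: load  L3  ⟶  SI  (L3)  txn=∅  M[L3]=70
step 3: P0: load  L1  ⟶  SI  (L1)  txn=BusRd  M[L1]=60
step 4: P1: store L0 := 12  ⟶  IM  (L0)  txn=BusRdX  M[L0]=20
step 5: P1: load  L0  ⟶  IM  (L0)  txn=∅  M[L0]=20
step 6: P0: store L1 := 79  ⟶  MI  (L1)  txn=BusRdX  M[L1]=60
step 7: P0: load  L1  ⟶  MI  (L1)  txn=∅  M[L1]=60
step 8: P0: store L3 := 67  ⟶  MI  (L3)  txn=BusRdX  M[L3]=70
step 9: P1: store L2 := 12  ⟶  IM  (L2)  txn=BusRdX  M[L2]=60
step 10: P0: load  L2  ⟶  SS  (L2)  txn=BusRd+Flush  M[L2]=12
step 11: P0: store L0 := 90  ⟶  MI  (L0)  txn=BusRdX+Flush  M[L0]=12
step 12: P1: load  L2  ⟶  SS  (L2)  txn=∅  M[L2]=12
step 13: P0: load  L2  ⟶  SS  (L2)  txn=∅  M[L2]=12
step 14: P1: load  L0  ⟶  SS  (L0)  txn=BusRd+Flush  M[L0]=90

memory[L3] = 70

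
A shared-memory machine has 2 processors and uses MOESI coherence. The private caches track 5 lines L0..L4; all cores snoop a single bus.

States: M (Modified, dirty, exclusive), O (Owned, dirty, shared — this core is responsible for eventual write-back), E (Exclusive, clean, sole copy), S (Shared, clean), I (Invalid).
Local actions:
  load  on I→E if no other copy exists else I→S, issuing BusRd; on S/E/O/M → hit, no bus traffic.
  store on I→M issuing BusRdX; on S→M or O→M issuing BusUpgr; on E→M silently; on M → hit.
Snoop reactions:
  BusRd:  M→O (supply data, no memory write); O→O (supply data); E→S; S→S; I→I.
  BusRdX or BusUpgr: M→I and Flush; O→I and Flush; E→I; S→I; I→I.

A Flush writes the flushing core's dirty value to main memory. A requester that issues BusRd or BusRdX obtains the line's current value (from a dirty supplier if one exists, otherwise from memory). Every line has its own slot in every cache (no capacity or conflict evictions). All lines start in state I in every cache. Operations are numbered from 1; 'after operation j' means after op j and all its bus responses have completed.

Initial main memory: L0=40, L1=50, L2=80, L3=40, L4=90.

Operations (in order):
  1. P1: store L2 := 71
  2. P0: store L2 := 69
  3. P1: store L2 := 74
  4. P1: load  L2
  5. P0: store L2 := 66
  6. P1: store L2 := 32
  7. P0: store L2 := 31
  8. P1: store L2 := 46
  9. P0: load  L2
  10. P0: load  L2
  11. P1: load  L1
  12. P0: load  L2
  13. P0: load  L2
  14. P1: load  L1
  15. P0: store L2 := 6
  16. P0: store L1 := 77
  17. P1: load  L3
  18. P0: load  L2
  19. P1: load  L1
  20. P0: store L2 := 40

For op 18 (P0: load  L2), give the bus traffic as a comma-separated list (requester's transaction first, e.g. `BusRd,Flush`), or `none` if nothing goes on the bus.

1. P1: store L2 := 71  bus=[BusRdX]  L2: P0=I P1=M  mem[L2]=80
2. P0: store L2 := 69  bus=[BusRdX,Flush]  L2: P0=M P1=I  mem[L2]=71
3. P1: store L2 := 74  bus=[BusRdX,Flush]  L2: P0=I P1=M  mem[L2]=69
4. P1: load  L2  bus=[-]  L2: P0=I P1=M  mem[L2]=69
5. P0: store L2 := 66  bus=[BusRdX,Flush]  L2: P0=M P1=I  mem[L2]=74
6. P1: store L2 := 32  bus=[BusRdX,Flush]  L2: P0=I P1=M  mem[L2]=66
7. P0: store L2 := 31  bus=[BusRdX,Flush]  L2: P0=M P1=I  mem[L2]=32
8. P1: store L2 := 46  bus=[BusRdX,Flush]  L2: P0=I P1=M  mem[L2]=31
9. P0: load  L2  bus=[BusRd]  L2: P0=S P1=O  mem[L2]=31
10. P0: load  L2  bus=[-]  L2: P0=S P1=O  mem[L2]=31
11. P1: load  L1  bus=[BusRd]  L1: P0=I P1=E  mem[L1]=50
12. P0: load  L2  bus=[-]  L2: P0=S P1=O  mem[L2]=31
13. P0: load  L2  bus=[-]  L2: P0=S P1=O  mem[L2]=31
14. P1: load  L1  bus=[-]  L1: P0=I P1=E  mem[L1]=50
15. P0: store L2 := 6  bus=[BusUpgr,Flush]  L2: P0=M P1=I  mem[L2]=46
16. P0: store L1 := 77  bus=[BusRdX]  L1: P0=M P1=I  mem[L1]=50
17. P1: load  L3  bus=[BusRd]  L3: P0=I P1=E  mem[L3]=40
18. P0: load  L2  bus=[-]  L2: P0=M P1=I  mem[L2]=46
19. P1: load  L1  bus=[BusRd]  L1: P0=O P1=S  mem[L1]=50
20. P0: store L2 := 40  bus=[-]  L2: P0=M P1=I  mem[L2]=46

bus = none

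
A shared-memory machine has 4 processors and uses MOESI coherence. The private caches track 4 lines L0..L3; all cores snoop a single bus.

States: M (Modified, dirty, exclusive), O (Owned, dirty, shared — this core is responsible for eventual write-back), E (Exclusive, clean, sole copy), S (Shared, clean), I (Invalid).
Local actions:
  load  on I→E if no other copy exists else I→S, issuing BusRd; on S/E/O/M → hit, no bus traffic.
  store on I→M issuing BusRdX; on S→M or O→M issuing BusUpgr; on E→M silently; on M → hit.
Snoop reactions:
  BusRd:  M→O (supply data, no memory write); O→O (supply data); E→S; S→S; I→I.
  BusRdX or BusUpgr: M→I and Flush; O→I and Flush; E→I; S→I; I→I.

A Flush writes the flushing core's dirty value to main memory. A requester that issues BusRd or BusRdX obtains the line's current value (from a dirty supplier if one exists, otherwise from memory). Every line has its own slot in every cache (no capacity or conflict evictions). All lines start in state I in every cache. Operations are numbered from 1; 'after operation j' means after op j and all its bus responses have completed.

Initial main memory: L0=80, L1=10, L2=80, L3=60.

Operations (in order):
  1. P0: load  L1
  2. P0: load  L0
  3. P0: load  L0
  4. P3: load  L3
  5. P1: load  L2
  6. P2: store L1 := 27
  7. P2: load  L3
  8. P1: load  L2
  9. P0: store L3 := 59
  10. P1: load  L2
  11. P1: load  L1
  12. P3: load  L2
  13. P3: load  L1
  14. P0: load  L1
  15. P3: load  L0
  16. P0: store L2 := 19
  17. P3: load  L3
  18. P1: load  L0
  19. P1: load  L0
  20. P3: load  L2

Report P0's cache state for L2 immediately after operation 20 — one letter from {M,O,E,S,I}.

state = O

  op1 P0: load  L1 → E/I/I/I on L1; bus BusRd; mem=10
  op2 P0: load  L0 → E/I/I/I on L0; bus BusRd; mem=80
  op3 P0: load  L0 → E/I/I/I on L0; bus (none); mem=80
  op4 P3: load  L3 → I/I/I/E on L3; bus BusRd; mem=60
  op5 P1: load  L2 → I/E/I/I on L2; bus BusRd; mem=80
  op6 P2: store L1 := 27 → I/I/M/I on L1; bus BusRdX; mem=10
  op7 P2: load  L3 → I/I/S/S on L3; bus BusRd; mem=60
  op8 P1: load  L2 → I/E/I/I on L2; bus (none); mem=80
  op9 P0: store L3 := 59 → M/I/I/I on L3; bus BusRdX; mem=60
  op10 P1: load  L2 → I/E/I/I on L2; bus (none); mem=80
  op11 P1: load  L1 → I/S/O/I on L1; bus BusRd; mem=10
  op12 P3: load  L2 → I/S/I/S on L2; bus BusRd; mem=80
  op13 P3: load  L1 → I/S/O/S on L1; bus BusRd; mem=10
  op14 P0: load  L1 → S/S/O/S on L1; bus BusRd; mem=10
  op15 P3: load  L0 → S/I/I/S on L0; bus BusRd; mem=80
  op16 P0: store L2 := 19 → M/I/I/I on L2; bus BusRdX; mem=80
  op17 P3: load  L3 → O/I/I/S on L3; bus BusRd; mem=60
  op18 P1: load  L0 → S/S/I/S on L0; bus BusRd; mem=80
  op19 P1: load  L0 → S/S/I/S on L0; bus (none); mem=80
  op20 P3: load  L2 → O/I/I/S on L2; bus BusRd; mem=80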